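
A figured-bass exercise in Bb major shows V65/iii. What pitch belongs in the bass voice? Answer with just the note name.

C#

The applied chord V65/iii is rooted on A: A-C#-E-G.
The figure 65 means first inversion — the third is in the bass.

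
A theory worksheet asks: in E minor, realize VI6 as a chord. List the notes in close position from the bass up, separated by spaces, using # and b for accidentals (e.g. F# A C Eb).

E G C

The numeral's case and figure indicate a major triad. In E minor its root, scale degree 6, is C.
That chord is spelled C-E-G.
With the 6 figure the chord is in first inversion; from the bass E upward in close position it reads E-G-C.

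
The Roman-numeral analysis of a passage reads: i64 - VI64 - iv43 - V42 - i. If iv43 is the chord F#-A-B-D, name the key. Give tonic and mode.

F# minor

The anchor chord is a minor seventh chord on B, labeled iv43.
iv43 on B implies B is the subdominant; that puts the tonic at F#, and the lowercase numeral fits minor mode.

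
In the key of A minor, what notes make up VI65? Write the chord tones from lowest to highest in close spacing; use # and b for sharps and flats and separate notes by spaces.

The numeral's case and figure indicate a major seventh chord. In A minor its root, scale degree 6, is F.
Stacking thirds from F gives F-A-C-E.
With the 65 figure the chord is in first inversion; from the bass A upward in close position it reads A-C-E-F.

A C E F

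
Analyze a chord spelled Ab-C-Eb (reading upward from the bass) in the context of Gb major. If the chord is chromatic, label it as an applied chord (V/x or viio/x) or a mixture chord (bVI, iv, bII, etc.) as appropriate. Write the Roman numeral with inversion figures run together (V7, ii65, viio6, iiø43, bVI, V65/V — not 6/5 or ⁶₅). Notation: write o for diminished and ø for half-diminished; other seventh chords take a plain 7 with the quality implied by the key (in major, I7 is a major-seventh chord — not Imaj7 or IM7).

The pitches Ab-C-Eb form a major triad rooted on Ab.
Ab is not a diatonic chord root with this quality in Gb major, but it lies a perfect fifth above Db (V), so the chord functions as an applied dominant of V.

V/V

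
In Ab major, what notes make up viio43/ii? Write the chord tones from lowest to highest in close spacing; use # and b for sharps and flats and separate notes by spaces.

The slash marks an applied leading-tone chord: viio of ii. In Ab major, ii is Bb, so the leading tone to it is A, a half step below.
Building a fully diminished seventh chord on A gives A-C-Eb-Gb.
The figured bass 43 indicates second inversion, placing the fifth (Eb) in the bass: Eb-Gb-A-C.

Eb Gb A C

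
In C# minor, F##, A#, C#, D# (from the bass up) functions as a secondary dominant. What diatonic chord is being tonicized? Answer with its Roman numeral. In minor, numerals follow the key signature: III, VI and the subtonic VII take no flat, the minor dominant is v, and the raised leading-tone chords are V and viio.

V

The chord is a dominant seventh chord on D#.
A dominant resolves down a perfect fifth: D# → G#. In C# minor, G# is scale degree 5, i.e. V.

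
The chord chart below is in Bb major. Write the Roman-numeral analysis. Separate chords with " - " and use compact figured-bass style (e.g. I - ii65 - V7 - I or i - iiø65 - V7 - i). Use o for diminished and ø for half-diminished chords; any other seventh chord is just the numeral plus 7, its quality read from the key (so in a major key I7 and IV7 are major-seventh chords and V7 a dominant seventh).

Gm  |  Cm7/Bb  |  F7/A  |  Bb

Gm: minor triad on G = scale degree 6 → vi.
Cm7/Bb: minor seventh chord on C = scale degree 2 → ii42.
F7/A has root F, degree 5 in Bb major, so V65.
Bb has root Bb, degree 1 in Bb major, so I.

vi - ii42 - V65 - I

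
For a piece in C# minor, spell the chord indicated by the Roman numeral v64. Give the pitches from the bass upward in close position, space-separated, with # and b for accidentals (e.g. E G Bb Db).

D# G# B

The numeral's case and figure indicate a minor triad. In C# minor its root, the fifth degree, is G#.
Stacking thirds from G# gives G#-B-D#.
The figured bass 64 indicates second inversion, placing the fifth (D#) in the bass: D#-G#-B.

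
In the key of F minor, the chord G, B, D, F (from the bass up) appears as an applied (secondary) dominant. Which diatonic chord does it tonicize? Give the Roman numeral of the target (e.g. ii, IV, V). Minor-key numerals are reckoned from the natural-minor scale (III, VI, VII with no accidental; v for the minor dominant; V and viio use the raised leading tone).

V

The chord is a dominant seventh chord on G.
A dominant resolves down a perfect fifth: G → C. In F minor, C is scale degree 5, i.e. V.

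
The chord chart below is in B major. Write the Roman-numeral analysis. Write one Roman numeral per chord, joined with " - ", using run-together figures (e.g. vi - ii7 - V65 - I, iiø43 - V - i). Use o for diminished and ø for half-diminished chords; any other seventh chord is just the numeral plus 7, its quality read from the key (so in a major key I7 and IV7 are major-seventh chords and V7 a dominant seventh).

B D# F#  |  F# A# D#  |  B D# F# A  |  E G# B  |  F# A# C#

I - iii6 - V7/IV - IV - V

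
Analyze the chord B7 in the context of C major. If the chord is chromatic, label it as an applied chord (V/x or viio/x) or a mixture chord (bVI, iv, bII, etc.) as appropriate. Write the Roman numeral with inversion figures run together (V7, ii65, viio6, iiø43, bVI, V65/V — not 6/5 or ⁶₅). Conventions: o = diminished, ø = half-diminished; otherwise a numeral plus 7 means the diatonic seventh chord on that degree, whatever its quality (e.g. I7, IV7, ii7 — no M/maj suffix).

V7/iii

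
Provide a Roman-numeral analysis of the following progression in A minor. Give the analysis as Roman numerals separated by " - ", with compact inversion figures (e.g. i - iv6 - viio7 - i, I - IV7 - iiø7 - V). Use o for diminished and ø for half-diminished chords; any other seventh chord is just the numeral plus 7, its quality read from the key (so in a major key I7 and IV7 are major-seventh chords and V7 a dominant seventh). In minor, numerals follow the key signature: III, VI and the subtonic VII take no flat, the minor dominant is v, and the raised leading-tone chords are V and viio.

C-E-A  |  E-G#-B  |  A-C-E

C-E-A: root A is the tonic; minor triad there is i6.
E-G#-B has root E, degree 5 in A minor, so V.
A-C-E: minor triad on A = scale degree 1 → i.

i6 - V - i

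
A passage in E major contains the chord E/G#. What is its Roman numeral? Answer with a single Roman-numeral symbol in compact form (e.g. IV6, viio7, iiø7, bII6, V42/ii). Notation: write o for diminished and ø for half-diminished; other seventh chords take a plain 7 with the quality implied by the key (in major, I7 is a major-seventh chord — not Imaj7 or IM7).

Stacked in thirds the chord is E-G#-B: a major triad on E.
In E major, E is the tonic; the diatonic major triad there is I.
With G# in the bass the chord is in first inversion, so the figured bass is 6.

I6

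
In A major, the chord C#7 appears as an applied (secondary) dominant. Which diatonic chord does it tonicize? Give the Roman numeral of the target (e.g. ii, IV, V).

vi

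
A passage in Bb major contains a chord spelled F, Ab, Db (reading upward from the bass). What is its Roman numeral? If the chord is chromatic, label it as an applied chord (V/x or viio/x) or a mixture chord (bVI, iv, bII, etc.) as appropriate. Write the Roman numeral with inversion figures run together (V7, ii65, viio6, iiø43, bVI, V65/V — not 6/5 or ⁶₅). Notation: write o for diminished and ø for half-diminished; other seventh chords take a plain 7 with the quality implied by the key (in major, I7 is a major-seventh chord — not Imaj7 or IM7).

Stacked in thirds the chord is Db-F-Ab: a major triad on Db.
Db is the lowered third degree of Bb major (diatonic 3 would be D). This is a major triad on the lowered third degree, borrowed from the parallel minor.
With F in the bass the chord is in first inversion, so the figured bass is 6.

bIII6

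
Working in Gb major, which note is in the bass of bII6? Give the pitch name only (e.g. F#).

bII in Gb major has root Abb; the chord is Abb-Cb-Ebb.
The figure 6 means first inversion — the third is in the bass.

Cb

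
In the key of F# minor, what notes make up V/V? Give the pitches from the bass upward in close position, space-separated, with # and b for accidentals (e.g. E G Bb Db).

G# B# D#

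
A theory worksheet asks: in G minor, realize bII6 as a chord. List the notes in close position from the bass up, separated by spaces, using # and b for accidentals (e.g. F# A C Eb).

C Eb Ab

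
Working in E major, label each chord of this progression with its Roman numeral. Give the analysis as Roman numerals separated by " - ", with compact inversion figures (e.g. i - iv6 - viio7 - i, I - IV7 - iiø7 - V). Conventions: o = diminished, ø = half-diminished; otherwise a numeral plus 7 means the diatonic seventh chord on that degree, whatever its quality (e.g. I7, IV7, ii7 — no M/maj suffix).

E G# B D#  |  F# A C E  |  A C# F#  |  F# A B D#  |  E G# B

I7 - iiø7 - ii6 - V43 - I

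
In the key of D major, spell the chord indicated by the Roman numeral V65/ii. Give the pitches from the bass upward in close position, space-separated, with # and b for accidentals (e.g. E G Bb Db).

The slash means an applied dominant: we want the dominant of ii. In D major, ii is E minor, and its dominant is built on B.
Building a dominant seventh chord on B gives B-D#-F#-A.
With the 65 figure the chord is in first inversion; from the bass D# upward in close position it reads D#-F#-A-B.

D# F# A B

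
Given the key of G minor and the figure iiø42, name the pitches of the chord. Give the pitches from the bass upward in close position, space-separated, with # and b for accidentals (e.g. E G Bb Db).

G A C Eb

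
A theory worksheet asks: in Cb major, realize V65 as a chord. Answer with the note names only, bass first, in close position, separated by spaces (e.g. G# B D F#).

Bb Db Fb Gb

In Cb major, the dominant is Gb, and the diatonic chord built there is a dominant seventh chord.
Stacking thirds from Gb gives Gb-Bb-Db-Fb.
With the 65 figure the chord is in first inversion; from the bass Bb upward in close position it reads Bb-Db-Fb-Gb.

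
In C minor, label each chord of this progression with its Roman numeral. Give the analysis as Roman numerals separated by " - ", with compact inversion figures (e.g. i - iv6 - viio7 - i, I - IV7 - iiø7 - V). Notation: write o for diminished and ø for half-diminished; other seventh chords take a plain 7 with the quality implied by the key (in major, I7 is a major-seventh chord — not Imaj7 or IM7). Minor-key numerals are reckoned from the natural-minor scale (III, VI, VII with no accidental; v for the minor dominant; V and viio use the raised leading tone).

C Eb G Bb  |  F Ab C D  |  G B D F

C-Eb-G-Bb has root C, degree 1 in C minor, so i7.
F-Ab-C-D has root D, degree 2 in C minor, so iiø65.
G-B-D-F: dominant seventh chord on G = scale degree 5 → V7.

i7 - iiø65 - V7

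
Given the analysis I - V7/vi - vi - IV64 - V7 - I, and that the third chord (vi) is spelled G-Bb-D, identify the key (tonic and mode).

The chord Gm is a minor triad rooted on G; its label is vi.
Counting down 5 scale steps from G places the tonic on Bb; a minor triad on degree 6 is diatonic only in major.

Bb major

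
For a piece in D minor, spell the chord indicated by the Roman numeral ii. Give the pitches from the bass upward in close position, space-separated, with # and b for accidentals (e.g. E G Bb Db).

ii is the minor supertonic, borrowed from the parallel major (the Dorian ii). In D minor that root is E.
So the chord is E-G-B.

E G B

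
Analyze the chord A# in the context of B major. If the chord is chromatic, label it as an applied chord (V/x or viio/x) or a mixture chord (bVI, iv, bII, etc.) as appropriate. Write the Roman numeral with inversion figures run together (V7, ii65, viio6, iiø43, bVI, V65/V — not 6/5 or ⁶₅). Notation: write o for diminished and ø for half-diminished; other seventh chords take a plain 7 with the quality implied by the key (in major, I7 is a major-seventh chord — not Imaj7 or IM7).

V/iii

The pitches A#-C##-E# form a major triad rooted on A#.
A# is not a diatonic chord root with this quality in B major, but it lies a perfect fifth above D# (iii), so the chord functions as an applied dominant of iii.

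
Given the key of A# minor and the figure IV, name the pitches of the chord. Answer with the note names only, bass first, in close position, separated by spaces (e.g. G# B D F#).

IV is the major subdominant, borrowed from the parallel major. In A# minor that root is D#.
So the chord is D#-F##-A#, a major triad.

D# F## A#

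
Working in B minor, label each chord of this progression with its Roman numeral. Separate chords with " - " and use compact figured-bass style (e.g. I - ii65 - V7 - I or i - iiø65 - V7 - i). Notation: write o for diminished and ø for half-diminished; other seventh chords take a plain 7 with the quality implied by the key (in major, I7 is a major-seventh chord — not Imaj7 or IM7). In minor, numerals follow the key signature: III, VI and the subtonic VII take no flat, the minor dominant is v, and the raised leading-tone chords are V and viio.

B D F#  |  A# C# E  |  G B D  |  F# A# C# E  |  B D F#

B-D-F#: root B is the tonic; minor triad there is i.
A#-C#-E: root A# is the leading tone; diminished triad there is viio.
G-B-D has root G, degree 6 in B minor, so VI.
F#-A#-C#-E: dominant seventh chord on F# = scale degree 5 → V7.
B-D-F# has root B, degree 1 in B minor, so i.

i - viio - VI - V7 - i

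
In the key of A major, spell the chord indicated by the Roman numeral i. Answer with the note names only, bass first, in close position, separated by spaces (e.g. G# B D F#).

i is the minor tonic, borrowed from the parallel minor. In A major that root is A.
So the chord is A-C-E.

A C E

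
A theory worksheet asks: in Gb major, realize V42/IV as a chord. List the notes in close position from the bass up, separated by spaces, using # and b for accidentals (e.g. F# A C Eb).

The slash means an applied dominant: we want the dominant of IV. In Gb major, IV is Cb major, and its dominant is built on Gb.
Building a dominant seventh chord on Gb gives Gb-Bb-Db-Fb.
The figured bass 42 indicates third inversion, placing the seventh (Fb) in the bass: Fb-Gb-Bb-Db.

Fb Gb Bb Db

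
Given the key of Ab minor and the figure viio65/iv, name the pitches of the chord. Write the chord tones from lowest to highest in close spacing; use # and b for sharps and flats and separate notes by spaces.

The slash marks an applied leading-tone chord: viio of iv. In Ab minor, iv is Db, so the leading tone to it is C, a half step below.
Building a fully diminished seventh chord on C gives C-Eb-Gb-Bbb.
The figured bass 65 indicates first inversion, placing the third (Eb) in the bass: Eb-Gb-Bbb-C.

Eb Gb Bbb C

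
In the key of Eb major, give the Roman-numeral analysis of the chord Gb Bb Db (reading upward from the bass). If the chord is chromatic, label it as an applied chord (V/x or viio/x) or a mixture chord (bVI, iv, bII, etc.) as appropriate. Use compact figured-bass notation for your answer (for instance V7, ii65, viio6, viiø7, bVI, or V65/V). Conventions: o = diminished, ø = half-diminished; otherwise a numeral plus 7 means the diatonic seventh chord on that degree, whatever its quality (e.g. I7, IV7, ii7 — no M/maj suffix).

Stacked in thirds the chord is Gb-Bb-Db: a major triad on Gb.
Gb is the lowered third degree of Eb major (diatonic 3 would be G). This is a major triad on the lowered third degree, borrowed from the parallel minor.

bIII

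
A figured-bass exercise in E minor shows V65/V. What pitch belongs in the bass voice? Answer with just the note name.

A#

The applied chord V65/V is rooted on F#: F#-A#-C#-E.
The figure 65 means first inversion — the third is in the bass.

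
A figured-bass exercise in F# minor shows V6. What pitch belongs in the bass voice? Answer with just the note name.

E#

V in F# minor has root C#; the chord is C#-E#-G#.
The figure 6 means first inversion — the third is in the bass.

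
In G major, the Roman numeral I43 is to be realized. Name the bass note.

I in G major has root G; the chord is G-B-D-F#.
The figure 43 means second inversion — the fifth is in the bass.

D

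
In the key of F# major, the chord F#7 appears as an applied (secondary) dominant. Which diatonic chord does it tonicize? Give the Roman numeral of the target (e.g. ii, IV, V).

The chord is a dominant seventh chord on F#.
A dominant resolves down a perfect fifth: F# → B. In F# major, B is scale degree 4, i.e. IV.

IV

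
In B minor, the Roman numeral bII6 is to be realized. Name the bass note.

E

bII in B minor has root C; the chord is C-E-G.
The figure 6 means first inversion — the third is in the bass.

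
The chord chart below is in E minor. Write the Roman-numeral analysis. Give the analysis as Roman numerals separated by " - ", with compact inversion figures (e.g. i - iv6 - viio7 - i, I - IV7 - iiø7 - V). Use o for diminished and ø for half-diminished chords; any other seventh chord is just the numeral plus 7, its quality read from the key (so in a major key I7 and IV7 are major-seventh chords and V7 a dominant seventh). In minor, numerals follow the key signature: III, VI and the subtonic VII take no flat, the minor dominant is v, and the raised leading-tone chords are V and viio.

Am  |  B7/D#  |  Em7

iv - V65 - i7

Am: minor triad on A = scale degree 4 → iv.
B7/D#: root B is the dominant; dominant seventh chord there is V65.
Em7: minor seventh chord on E = scale degree 1 → i7.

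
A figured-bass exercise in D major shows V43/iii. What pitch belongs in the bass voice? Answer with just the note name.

The applied chord V43/iii is rooted on C#: C#-E#-G#-B.
The figure 43 means second inversion — the fifth is in the bass.

G#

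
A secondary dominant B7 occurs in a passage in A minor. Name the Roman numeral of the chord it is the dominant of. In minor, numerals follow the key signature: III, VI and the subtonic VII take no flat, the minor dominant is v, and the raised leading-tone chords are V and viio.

The chord is a dominant seventh chord on B.
A dominant resolves down a perfect fifth: B → E. In A minor, E is scale degree 5, i.e. V.

V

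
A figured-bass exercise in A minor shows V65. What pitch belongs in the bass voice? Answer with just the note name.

V in A minor has root E; the chord is E-G#-B-D.
The figure 65 means first inversion — the third is in the bass.

G#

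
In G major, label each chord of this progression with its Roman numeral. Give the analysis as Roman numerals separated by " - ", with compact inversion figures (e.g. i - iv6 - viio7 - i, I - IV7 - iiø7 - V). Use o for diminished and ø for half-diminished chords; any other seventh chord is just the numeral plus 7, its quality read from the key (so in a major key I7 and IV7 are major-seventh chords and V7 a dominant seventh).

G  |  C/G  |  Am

G has root G, degree 1 in G major, so I.
C/G: major triad on C = scale degree 4 → IV64.
Am: minor triad on A = scale degree 2 → ii.

I - IV64 - ii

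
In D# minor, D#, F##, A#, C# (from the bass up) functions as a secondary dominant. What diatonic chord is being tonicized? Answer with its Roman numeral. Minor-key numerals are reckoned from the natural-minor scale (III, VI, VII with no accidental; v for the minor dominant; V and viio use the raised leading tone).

The chord is a dominant seventh chord on D#.
A dominant resolves down a perfect fifth: D# → G#. In D# minor, G# is scale degree 4, i.e. iv.

iv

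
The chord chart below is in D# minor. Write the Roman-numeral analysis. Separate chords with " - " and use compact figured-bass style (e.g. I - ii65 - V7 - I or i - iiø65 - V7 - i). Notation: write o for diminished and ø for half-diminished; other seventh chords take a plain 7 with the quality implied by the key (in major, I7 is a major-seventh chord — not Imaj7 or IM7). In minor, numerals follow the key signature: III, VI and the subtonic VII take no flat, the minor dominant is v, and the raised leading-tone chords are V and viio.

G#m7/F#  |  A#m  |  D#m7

iv42 - v - i7

G#m7/F# has root G#, degree 4 in D# minor, so iv42.
A#m has root A#, degree 5 in D# minor, so v.
D#m7: minor seventh chord on D# = scale degree 1 → i7.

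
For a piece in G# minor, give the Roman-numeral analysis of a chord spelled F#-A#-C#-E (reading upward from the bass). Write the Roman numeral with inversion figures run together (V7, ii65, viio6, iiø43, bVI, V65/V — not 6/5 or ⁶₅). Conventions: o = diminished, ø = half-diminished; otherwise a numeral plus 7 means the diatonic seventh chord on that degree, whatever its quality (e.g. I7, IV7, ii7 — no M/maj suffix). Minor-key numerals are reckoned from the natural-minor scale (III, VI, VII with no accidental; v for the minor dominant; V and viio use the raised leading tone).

The pitches F#-A#-C#-E form a dominant seventh chord rooted on F#.
In G# minor, F# is the subtonic; the diatonic dominant seventh chord there is VII7.

VII7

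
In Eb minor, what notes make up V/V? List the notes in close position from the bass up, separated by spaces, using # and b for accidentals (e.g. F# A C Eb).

The slash means an applied dominant: we want the dominant of V. In Eb minor, V is Bb major, and its dominant is built on F.
Building a major triad on F gives F-A-C.

F A C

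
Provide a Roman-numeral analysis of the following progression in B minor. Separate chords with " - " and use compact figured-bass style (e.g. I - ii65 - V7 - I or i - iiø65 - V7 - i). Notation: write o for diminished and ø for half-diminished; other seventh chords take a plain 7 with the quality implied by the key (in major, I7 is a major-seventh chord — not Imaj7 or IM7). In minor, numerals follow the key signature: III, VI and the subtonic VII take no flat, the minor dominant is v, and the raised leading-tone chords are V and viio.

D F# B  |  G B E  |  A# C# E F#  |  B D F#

i6 - iv6 - V65 - i

D-F#-B: root B is the tonic; minor triad there is i6.
G-B-E has root E, degree 4 in B minor, so iv6.
A#-C#-E-F#: dominant seventh chord on F# = scale degree 5 → V65.
B-D-F#: root B is the tonic; minor triad there is i.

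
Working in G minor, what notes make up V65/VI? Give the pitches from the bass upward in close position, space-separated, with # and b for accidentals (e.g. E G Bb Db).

D F Ab Bb

The slash means an applied dominant: we want the dominant of VI. In G minor, VI is Eb major, and its dominant is built on Bb.
Building a dominant seventh chord on Bb gives Bb-D-F-Ab.
The figured bass 65 indicates first inversion, placing the third (D) in the bass: D-F-Ab-Bb.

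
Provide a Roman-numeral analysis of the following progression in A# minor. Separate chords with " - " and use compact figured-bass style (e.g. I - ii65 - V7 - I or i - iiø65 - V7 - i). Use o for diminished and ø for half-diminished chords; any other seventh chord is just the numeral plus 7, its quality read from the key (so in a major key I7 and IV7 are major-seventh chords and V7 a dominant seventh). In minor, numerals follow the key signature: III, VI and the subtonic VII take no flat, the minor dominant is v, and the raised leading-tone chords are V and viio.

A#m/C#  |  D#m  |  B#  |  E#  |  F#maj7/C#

A#m/C#: minor triad on A# = scale degree 1 → i6.
D#m: minor triad on D# = scale degree 4 → iv.
B# is the secondary dominant of V (major triad on B#): V/V.
E# has root E#, degree 5 in A# minor, so V.
F#maj7/C#: root F# is the submediant; major seventh chord there is VI43.

i6 - iv - V/V - V - VI43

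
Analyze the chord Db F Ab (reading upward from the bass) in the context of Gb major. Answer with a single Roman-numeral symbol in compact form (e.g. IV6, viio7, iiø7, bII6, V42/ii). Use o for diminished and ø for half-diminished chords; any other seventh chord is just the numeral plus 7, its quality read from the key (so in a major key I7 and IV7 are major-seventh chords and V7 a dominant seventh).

V

The pitches Db-F-Ab form a major triad rooted on Db.
Db is scale degree 5 in Gb major, and a major triad on that degree is written V.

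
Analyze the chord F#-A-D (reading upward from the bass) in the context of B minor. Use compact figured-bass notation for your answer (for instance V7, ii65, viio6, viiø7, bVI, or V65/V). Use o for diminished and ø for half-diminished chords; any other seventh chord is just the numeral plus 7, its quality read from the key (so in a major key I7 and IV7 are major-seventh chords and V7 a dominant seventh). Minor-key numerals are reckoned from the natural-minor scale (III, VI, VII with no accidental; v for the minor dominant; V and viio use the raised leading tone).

III6

The pitches D-F#-A form a major triad rooted on D.
In B minor, D is the mediant; the diatonic major triad there is III.
With F# in the bass the chord is in first inversion, so the figured bass is 6.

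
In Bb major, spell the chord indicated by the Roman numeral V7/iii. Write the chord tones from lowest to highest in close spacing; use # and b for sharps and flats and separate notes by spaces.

The slash means an applied dominant: we want the dominant of iii. In Bb major, iii is D minor, and its dominant is built on A.
Building a dominant seventh chord on A gives A-C#-E-G.

A C# E G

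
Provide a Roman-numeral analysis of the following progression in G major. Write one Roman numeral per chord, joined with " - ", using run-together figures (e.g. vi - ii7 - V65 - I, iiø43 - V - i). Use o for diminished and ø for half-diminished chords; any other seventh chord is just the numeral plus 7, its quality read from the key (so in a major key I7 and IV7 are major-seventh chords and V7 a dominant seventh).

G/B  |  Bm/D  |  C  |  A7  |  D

I6 - iii6 - IV - V7/V - V

G/B: major triad on G = scale degree 1 → I6.
Bm/D has root B, degree 3 in G major, so iii6.
C: major triad on C = scale degree 4 → IV.
A7: chromatic; A is V of V, so V7/V.
D: root D is the dominant; major triad there is V.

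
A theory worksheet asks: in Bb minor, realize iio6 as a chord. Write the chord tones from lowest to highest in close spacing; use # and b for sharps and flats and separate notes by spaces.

In Bb minor, the second degree is C, and the diatonic chord built there is a diminished triad.
Stacking thirds from C gives C-Eb-Gb.
With the 6 figure the chord is in first inversion; from the bass Eb upward in close position it reads Eb-Gb-C.

Eb Gb C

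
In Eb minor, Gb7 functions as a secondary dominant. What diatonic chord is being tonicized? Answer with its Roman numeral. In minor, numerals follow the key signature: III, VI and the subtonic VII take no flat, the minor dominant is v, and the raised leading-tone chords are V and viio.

The chord is a dominant seventh chord on Gb.
A dominant resolves down a perfect fifth: Gb → Cb. In Eb minor, Cb is scale degree 6, i.e. VI.

VI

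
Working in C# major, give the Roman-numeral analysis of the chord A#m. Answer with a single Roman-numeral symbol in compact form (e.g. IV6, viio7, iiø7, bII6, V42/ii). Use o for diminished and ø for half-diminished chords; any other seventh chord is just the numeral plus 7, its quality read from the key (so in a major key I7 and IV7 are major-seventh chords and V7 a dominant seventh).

vi

The pitches A#-C#-E# form a minor triad rooted on A#.
A# is scale degree 6 in C# major, and a minor triad on that degree is written vi.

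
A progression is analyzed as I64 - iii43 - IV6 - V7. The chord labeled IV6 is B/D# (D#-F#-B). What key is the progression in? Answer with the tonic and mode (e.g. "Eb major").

F# major

The anchor chord is a major triad on B, labeled IV6.
IV6 on B implies B is the subdominant; that puts the tonic at F#, and the uppercase numeral fits major mode.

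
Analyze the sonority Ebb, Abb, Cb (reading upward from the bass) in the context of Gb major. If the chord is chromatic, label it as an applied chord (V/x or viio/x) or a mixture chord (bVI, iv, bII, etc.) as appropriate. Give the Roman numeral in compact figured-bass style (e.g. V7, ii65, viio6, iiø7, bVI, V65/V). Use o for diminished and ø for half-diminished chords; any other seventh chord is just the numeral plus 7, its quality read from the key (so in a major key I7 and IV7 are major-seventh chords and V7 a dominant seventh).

Stacked in thirds the chord is Abb-Cb-Ebb: a major triad on Abb.
Abb is the lowered second degree of Gb major (diatonic 2 would be Ab). This is the Neapolitan chord — a major triad on the lowered second degree.
With Ebb in the bass the chord is in second inversion, so the figured bass is 64.

bII64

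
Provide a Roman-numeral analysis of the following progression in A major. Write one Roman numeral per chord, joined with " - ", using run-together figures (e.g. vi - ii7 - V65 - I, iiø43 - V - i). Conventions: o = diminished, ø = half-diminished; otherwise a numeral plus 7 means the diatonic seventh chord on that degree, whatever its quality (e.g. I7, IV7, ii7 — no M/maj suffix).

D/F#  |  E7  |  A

IV6 - V7 - I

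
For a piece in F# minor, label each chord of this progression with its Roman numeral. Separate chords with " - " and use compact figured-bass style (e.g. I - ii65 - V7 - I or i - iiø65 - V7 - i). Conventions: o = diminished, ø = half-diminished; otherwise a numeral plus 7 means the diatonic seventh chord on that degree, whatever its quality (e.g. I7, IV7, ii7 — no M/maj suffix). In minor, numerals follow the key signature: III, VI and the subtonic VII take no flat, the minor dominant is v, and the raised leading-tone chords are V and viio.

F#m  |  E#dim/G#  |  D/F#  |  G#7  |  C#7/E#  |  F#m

F#m: minor triad on F# = scale degree 1 → i.
E#dim/G# has root E#, degree 7 in F# minor, so viio6.
D/F#: root D is the submediant; major triad there is VI6.
G#7 is the secondary dominant of V (dominant seventh chord on G#): V7/V.
C#7/E#: root C# is the dominant; dominant seventh chord there is V65.
F#m has root F#, degree 1 in F# minor, so i.

i - viio6 - VI6 - V7/V - V65 - i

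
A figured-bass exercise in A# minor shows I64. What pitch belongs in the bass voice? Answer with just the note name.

E#

I in A# minor has root A#; the chord is A#-C##-E#.
The figure 64 means second inversion — the fifth is in the bass.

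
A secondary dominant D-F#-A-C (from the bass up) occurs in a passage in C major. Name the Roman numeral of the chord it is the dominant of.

V

The chord is a dominant seventh chord on D.
A dominant resolves down a perfect fifth: D → G. In C major, G is scale degree 5, i.e. V.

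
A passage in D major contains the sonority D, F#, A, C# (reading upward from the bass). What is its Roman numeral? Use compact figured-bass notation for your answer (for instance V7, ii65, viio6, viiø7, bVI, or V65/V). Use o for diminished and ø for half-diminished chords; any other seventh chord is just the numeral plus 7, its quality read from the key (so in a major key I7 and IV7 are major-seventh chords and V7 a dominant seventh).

Stacked in thirds the chord is D-F#-A-C#: a major seventh chord on D.
D is scale degree 1 in D major, and a major seventh chord on that degree is written I7.

I7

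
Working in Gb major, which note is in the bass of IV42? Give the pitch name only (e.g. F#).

Bb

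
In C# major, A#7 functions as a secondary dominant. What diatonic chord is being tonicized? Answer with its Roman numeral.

ii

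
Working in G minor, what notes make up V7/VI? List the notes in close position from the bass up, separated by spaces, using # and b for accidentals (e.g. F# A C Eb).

Bb D F Ab

V7/VI is a secondary dominant — the dominant seventh of VI. VI in G minor is Eb, so the applied chord's root is Bb, a perfect fifth above.
Building a dominant seventh chord on Bb gives Bb-D-F-Ab.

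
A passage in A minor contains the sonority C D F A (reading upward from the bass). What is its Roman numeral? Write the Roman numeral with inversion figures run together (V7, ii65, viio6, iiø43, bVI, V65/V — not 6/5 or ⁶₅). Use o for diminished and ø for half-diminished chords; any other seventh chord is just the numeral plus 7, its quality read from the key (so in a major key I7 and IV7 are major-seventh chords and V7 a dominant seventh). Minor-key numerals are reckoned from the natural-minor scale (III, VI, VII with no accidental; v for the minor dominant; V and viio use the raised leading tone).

iv42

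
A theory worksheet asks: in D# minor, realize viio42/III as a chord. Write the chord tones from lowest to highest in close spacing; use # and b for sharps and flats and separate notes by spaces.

D E# G# B

viio42/III is a secondary leading-tone chord. The target III is F# in D# minor; the applied chord is rooted a semitone below, on E#.
Building a fully diminished seventh chord on E# gives E#-G#-B-D.
With the 42 figure the chord is in third inversion; from the bass D upward in close position it reads D-E#-G#-B.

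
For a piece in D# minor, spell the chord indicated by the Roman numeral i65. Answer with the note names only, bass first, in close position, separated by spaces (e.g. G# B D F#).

F# A# C# D#

The numeral's case and figure indicate a minor seventh chord. In D# minor its root, scale degree 1, is D#.
Stacking thirds from D# gives D#-F#-A#-C#.
The figured bass 65 indicates first inversion, placing the third (F#) in the bass: F#-A#-C#-D#.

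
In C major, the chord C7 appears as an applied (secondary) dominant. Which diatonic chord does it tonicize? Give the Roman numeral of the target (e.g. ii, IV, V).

IV

The chord is a dominant seventh chord on C.
A dominant resolves down a perfect fifth: C → F. In C major, F is scale degree 4, i.e. IV.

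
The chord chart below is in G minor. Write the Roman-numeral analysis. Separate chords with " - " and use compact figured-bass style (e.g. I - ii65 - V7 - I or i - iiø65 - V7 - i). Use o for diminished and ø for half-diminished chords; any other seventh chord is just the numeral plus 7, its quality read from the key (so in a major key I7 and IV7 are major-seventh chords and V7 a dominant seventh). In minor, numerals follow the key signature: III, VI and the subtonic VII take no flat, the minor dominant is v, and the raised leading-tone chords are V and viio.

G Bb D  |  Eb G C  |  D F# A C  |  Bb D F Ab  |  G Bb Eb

i - iv6 - V7 - V7/VI - VI6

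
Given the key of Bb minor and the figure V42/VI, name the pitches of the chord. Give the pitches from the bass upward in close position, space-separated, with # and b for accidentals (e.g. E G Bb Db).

Cb Db F Ab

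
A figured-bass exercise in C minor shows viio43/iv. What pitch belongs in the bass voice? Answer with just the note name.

Bb

The applied chord viio43/iv is rooted on E: E-G-Bb-Db.
The figure 43 means second inversion — the fifth is in the bass.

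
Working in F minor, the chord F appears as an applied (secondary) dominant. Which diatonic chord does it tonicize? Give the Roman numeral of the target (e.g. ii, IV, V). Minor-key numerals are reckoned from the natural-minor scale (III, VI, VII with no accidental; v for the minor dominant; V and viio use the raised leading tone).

iv

The chord is a major triad on F.
A dominant resolves down a perfect fifth: F → Bb. In F minor, Bb is scale degree 4, i.e. iv.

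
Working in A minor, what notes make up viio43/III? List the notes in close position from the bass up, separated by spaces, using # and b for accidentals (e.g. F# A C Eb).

F Ab B D

The slash marks an applied leading-tone chord: viio of III. In A minor, III is C, so the leading tone to it is B, a half step below.
Building a fully diminished seventh chord on B gives B-D-F-Ab.
With the 43 figure the chord is in second inversion; from the bass F upward in close position it reads F-Ab-B-D.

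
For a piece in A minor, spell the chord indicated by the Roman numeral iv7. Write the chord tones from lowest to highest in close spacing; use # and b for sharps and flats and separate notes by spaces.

In A minor, the subdominant is D, and the diatonic chord built there is a minor seventh chord.
That chord is spelled D-F-A-C.

D F A C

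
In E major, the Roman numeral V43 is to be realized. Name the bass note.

V in E major has root B; the chord is B-D#-F#-A.
The figure 43 means second inversion — the fifth is in the bass.

F#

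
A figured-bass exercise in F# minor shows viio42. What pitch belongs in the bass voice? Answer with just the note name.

viio in F# minor has root E#; the chord is E#-G#-B-D.
The figure 42 means third inversion — the seventh is in the bass.

D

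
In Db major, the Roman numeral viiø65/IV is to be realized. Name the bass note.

Ab

The applied chord viiø65/IV is rooted on F: F-Ab-Cb-Eb.
The figure 65 means first inversion — the third is in the bass.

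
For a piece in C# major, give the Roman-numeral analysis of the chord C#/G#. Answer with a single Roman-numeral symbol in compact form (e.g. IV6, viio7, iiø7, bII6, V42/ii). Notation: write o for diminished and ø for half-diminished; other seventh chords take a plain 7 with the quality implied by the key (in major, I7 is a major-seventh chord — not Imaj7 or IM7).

I64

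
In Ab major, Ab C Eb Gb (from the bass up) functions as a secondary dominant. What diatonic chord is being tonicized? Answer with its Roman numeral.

The chord is a dominant seventh chord on Ab.
A dominant resolves down a perfect fifth: Ab → Db. In Ab major, Db is scale degree 4, i.e. IV.

IV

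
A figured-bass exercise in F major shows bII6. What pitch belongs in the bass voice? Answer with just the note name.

bII in F major has root Gb; the chord is Gb-Bb-Db.
The figure 6 means first inversion — the third is in the bass.

Bb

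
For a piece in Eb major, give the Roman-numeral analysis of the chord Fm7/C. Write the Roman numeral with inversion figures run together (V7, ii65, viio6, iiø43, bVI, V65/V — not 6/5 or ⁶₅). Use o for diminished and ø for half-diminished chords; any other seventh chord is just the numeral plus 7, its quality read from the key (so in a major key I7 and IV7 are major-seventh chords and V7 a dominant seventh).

ii43

The pitches F-Ab-C-Eb form a minor seventh chord rooted on F.
F is scale degree 2 in Eb major, and a minor seventh chord on that degree is written ii7.
With C in the bass the chord is in second inversion, so the figured bass is 43.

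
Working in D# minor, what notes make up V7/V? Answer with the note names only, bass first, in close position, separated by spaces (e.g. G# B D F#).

E# G## B# D#

The slash means an applied dominant: we want the dominant of V. In D# minor, V is A# major, and its dominant is built on E#.
Building a dominant seventh chord on E# gives E#-G##-B#-D#.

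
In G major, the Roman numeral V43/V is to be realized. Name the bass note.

The applied chord V43/V is rooted on A: A-C#-E-G.
The figure 43 means second inversion — the fifth is in the bass.

E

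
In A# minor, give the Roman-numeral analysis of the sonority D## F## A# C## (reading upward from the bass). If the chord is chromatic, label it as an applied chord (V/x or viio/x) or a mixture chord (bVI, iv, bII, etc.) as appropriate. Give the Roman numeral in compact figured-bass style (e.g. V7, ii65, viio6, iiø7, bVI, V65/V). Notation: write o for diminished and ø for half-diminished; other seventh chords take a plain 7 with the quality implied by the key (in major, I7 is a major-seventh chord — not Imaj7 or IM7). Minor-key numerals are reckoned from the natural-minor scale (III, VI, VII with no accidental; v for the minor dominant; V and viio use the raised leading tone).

viiø7/V

Stacked in thirds the chord is D##-F##-A#-C##: a half-diminished seventh chord on D##.
D## sits a half step below E# (V in A# minor); a diminished chord there is the applied leading-tone chord of V.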